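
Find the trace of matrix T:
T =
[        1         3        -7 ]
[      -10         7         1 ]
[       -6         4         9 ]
tr(T) = 1 + 7 + 9 = 17

The trace of a square matrix is the sum of its diagonal entries.
Diagonal entries of T: T[0][0] = 1, T[1][1] = 7, T[2][2] = 9.
tr(T) = 1 + 7 + 9 = 17.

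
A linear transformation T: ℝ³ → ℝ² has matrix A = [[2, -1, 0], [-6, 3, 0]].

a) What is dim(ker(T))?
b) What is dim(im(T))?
dim(ker) = 2, dim(im) = 1

Observe that row 2 = -3 × row 1 (so the rows are linearly dependent).
Thus rank(A) = 1 (only one linearly independent row).
dim(im(T)) = rank(A) = 1.
By the rank-nullity theorem applied to T: ℝ³ → ℝ², rank(A) + nullity(A) = 3 (the domain dimension), so dim(ker(T)) = 3 - 1 = 2.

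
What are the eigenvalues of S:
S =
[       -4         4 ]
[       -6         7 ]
λ = -1, 4

Solve det(S - λI) = 0. For a 2×2 matrix the characteristic equation is λ² - (trace)λ + det = 0.
trace(S) = a + d = -4 + 7 = 3.
det(S) = a*d - b*c = (-4)*(7) - (4)*(-6) = -28 + 24 = -4.
Characteristic equation: λ² - (3)λ + (-4) = 0.
Discriminant = (3)² - 4*(-4) = 9 + 16 = 25.
λ = (3 ± √25) / 2 = (3 ± 5) / 2 = -1, 4.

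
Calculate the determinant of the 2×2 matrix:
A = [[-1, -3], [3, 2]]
7

For A = [[a, b], [c, d]], det(A) = a*d - b*c.
det(A) = (-1)*(2) - (-3)*(3) = -2 - -9 = 7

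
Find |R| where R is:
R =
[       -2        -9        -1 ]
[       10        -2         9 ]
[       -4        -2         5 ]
det(R) = 786

Expand along row 0 (cofactor expansion): det(R) = a*(e*i - f*h) - b*(d*i - f*g) + c*(d*h - e*g), where the 3×3 is [[a, b, c], [d, e, f], [g, h, i]].
Minor M_00 = (-2)*(5) - (9)*(-2) = -10 + 18 = 8.
Minor M_01 = (10)*(5) - (9)*(-4) = 50 + 36 = 86.
Minor M_02 = (10)*(-2) - (-2)*(-4) = -20 - 8 = -28.
det(R) = (-2)*(8) - (-9)*(86) + (-1)*(-28) = -16 + 774 + 28 = 786.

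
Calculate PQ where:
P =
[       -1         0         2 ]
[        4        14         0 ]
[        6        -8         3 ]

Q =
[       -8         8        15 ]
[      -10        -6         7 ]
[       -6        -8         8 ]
PQ =
[       -4       -24         1 ]
[     -172       -52       158 ]
[       14        72        58 ]

Matrix multiplication: (PQ)[i][j] = sum over k of P[i][k] * Q[k][j].
  (PQ)[0][0] = (-1)*(-8) + (0)*(-10) + (2)*(-6) = -4
  (PQ)[0][1] = (-1)*(8) + (0)*(-6) + (2)*(-8) = -24
  (PQ)[0][2] = (-1)*(15) + (0)*(7) + (2)*(8) = 1
  (PQ)[1][0] = (4)*(-8) + (14)*(-10) + (0)*(-6) = -172
  (PQ)[1][1] = (4)*(8) + (14)*(-6) + (0)*(-8) = -52
  (PQ)[1][2] = (4)*(15) + (14)*(7) + (0)*(8) = 158
  (PQ)[2][0] = (6)*(-8) + (-8)*(-10) + (3)*(-6) = 14
  (PQ)[2][1] = (6)*(8) + (-8)*(-6) + (3)*(-8) = 72
  (PQ)[2][2] = (6)*(15) + (-8)*(7) + (3)*(8) = 58
PQ =
[       -4       -24         1 ]
[     -172       -52       158 ]
[       14        72        58 ]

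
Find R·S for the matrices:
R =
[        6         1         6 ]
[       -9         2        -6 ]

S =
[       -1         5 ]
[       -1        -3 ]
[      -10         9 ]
RS =
[      -67        81 ]
[       67      -105 ]

Matrix multiplication: (RS)[i][j] = sum over k of R[i][k] * S[k][j].
  (RS)[0][0] = (6)*(-1) + (1)*(-1) + (6)*(-10) = -67
  (RS)[0][1] = (6)*(5) + (1)*(-3) + (6)*(9) = 81
  (RS)[1][0] = (-9)*(-1) + (2)*(-1) + (-6)*(-10) = 67
  (RS)[1][1] = (-9)*(5) + (2)*(-3) + (-6)*(9) = -105
RS =
[      -67        81 ]
[       67      -105 ]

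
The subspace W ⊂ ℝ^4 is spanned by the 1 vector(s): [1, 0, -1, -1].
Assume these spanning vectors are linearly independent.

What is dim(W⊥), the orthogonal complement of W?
dim(W⊥) = 3

For any subspace W of ℝ^n, dim(W) + dim(W⊥) = n (the whole-space dimension).
Here the given 1 vectors are linearly independent, so dim(W) = 1.
Thus dim(W⊥) = n - dim(W) = 4 - 1 = 3.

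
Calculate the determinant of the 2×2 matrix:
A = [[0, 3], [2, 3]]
-6

For A = [[a, b], [c, d]], det(A) = a*d - b*c.
det(A) = (0)*(3) - (3)*(2) = 0 - 6 = -6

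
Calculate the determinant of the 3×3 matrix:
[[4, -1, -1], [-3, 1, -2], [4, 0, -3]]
9

Expansion along first row:
det = 4·det([[1,-2],[0,-3]]) - -1·det([[-3,-2],[4,-3]]) + -1·det([[-3,1],[4,0]])
    = 4·(1·-3 - -2·0) - -1·(-3·-3 - -2·4) + -1·(-3·0 - 1·4)
    = 4·-3 - -1·17 + -1·-4
    = -12 + 17 + 4 = 9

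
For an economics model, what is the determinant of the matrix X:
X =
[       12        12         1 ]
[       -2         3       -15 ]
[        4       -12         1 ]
det(X) = -2808

Expand along row 0 (cofactor expansion): det(X) = a*(e*i - f*h) - b*(d*i - f*g) + c*(d*h - e*g), where the 3×3 is [[a, b, c], [d, e, f], [g, h, i]].
Minor M_00 = (3)*(1) - (-15)*(-12) = 3 - 180 = -177.
Minor M_01 = (-2)*(1) - (-15)*(4) = -2 + 60 = 58.
Minor M_02 = (-2)*(-12) - (3)*(4) = 24 - 12 = 12.
det(X) = (12)*(-177) - (12)*(58) + (1)*(12) = -2124 - 696 + 12 = -2808.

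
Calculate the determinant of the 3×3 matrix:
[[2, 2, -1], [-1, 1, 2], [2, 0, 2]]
18

Expansion along first row:
det = 2·det([[1,2],[0,2]]) - 2·det([[-1,2],[2,2]]) + -1·det([[-1,1],[2,0]])
    = 2·(1·2 - 2·0) - 2·(-1·2 - 2·2) + -1·(-1·0 - 1·2)
    = 2·2 - 2·-6 + -1·-2
    = 4 + 12 + 2 = 18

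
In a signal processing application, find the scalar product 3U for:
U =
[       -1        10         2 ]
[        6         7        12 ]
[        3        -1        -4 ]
3U =
[       -3        30         6 ]
[       18        21        36 ]
[        9        -3       -12 ]

Scalar multiplication is elementwise: (3U)[i][j] = 3 * U[i][j].
  (3U)[0][0] = 3 * (-1) = -3
  (3U)[0][1] = 3 * (10) = 30
  (3U)[0][2] = 3 * (2) = 6
  (3U)[1][0] = 3 * (6) = 18
  (3U)[1][1] = 3 * (7) = 21
  (3U)[1][2] = 3 * (12) = 36
  (3U)[2][0] = 3 * (3) = 9
  (3U)[2][1] = 3 * (-1) = -3
  (3U)[2][2] = 3 * (-4) = -12
3U =
[       -3        30         6 ]
[       18        21        36 ]
[        9        -3       -12 ]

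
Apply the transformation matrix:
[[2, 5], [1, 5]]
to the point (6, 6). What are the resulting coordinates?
(42, 36)

Matrix multiplication:
[[2, 5], [1, 5]] × [6, 6]ᵀ
= [2×6 + 5×6, 1×6 + 5×6]ᵀ
= [42.0000, 36.0000]ᵀ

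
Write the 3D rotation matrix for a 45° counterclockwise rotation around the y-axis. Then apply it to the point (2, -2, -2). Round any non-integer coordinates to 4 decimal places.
R = [[√2/2, 0, √2/2], [0, 1, 0], [-√2/2, 0, √2/2]]; R·(2, -2, -2) = (0.0000, -2.0000, -2.8284)

Rotation matrix for 45° around y-axis:
cos(45°) = √2/2, sin(45°) = √2/2
R = [[√2/2, 0, √2/2], [0, 1, 0], [-√2/2, 0, √2/2]]
Apply to (2, -2, -2): R·[2, -2, -2]ᵀ = (0.0000, -2.0000, -2.8284)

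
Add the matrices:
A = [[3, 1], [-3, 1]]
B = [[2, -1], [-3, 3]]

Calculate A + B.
[[5, 0], [-6, 4]]

Add corresponding elements:
(3)+(2)=5
(1)+(-1)=0
(-3)+(-3)=-6
(1)+(3)=4
A + B = [[5, 0], [-6, 4]]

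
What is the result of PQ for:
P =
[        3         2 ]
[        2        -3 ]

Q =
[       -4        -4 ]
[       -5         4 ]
PQ =
[      -22        -4 ]
[        7       -20 ]

Matrix multiplication: (PQ)[i][j] = sum over k of P[i][k] * Q[k][j].
  (PQ)[0][0] = (3)*(-4) + (2)*(-5) = -22
  (PQ)[0][1] = (3)*(-4) + (2)*(4) = -4
  (PQ)[1][0] = (2)*(-4) + (-3)*(-5) = 7
  (PQ)[1][1] = (2)*(-4) + (-3)*(4) = -20
PQ =
[      -22        -4 ]
[        7       -20 ]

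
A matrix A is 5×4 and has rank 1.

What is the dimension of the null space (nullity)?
3

The rank-nullity theorem for an m×n matrix states:
rank(A) + nullity(A) = n (the number of columns).
Here n = 4 and rank(A) = 1, so nullity(A) = 4 - 1 = 3.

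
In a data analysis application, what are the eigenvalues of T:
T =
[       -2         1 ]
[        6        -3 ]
λ = -5, 0

Solve det(T - λI) = 0. For a 2×2 matrix the characteristic equation is λ² - (trace)λ + det = 0.
trace(T) = a + d = -2 - 3 = -5.
det(T) = a*d - b*c = (-2)*(-3) - (1)*(6) = 6 - 6 = 0.
Characteristic equation: λ² - (-5)λ + (0) = 0.
Discriminant = (-5)² - 4*(0) = 25 - 0 = 25.
λ = (-5 ± √25) / 2 = (-5 ± 5) / 2 = -5, 0.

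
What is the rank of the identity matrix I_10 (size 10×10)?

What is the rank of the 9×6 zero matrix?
rank(I_10) = 10, rank(0) = 0

The identity I_10 has 10 columns that are the standard basis vectors e_1, …, e_10. These are linearly independent, so all 10 columns are pivots and rank(I_10) = 10.
The 9×6 zero matrix has every entry zero, so every row is the zero row and there are no pivots; rank(0) = 0.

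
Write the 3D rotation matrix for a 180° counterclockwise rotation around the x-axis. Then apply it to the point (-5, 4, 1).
R = [[1, 0, 0], [0, -1, 0], [0, 0, -1]]; R·(-5, 4, 1) = (-5, -4, -1)

Rotation matrix for 180° around x-axis:
cos(180°) = -1, sin(180°) = 0
R = [[1, 0, 0], [0, -1, 0], [0, 0, -1]]
Apply to (-5, 4, 1): R·[-5, 4, 1]ᵀ = (-5, -4, -1)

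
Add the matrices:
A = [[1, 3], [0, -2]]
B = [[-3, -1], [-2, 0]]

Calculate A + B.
[[-2, 2], [-2, -2]]

Add corresponding elements:
(1)+(-3)=-2
(3)+(-1)=2
(0)+(-2)=-2
(-2)+(0)=-2
A + B = [[-2, 2], [-2, -2]]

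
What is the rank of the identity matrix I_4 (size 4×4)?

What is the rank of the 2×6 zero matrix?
rank(I_4) = 4, rank(0) = 0

The identity I_4 has 4 columns that are the standard basis vectors e_1, …, e_4. These are linearly independent, so all 4 columns are pivots and rank(I_4) = 4.
The 2×6 zero matrix has every entry zero, so every row is the zero row and there are no pivots; rank(0) = 0.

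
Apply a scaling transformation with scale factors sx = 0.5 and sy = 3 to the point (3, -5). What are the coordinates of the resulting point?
(1.5, -15)

Scaling matrix:
[[0.50, 0], [0, 3]]
Result: (3 × 0.5, -5 × 3) = (1.5, -15)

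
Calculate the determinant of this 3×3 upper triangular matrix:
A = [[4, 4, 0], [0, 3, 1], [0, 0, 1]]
12

The determinant of a triangular matrix is the product of its diagonal entries (the off-diagonal entries above the diagonal do not affect it).
det(A) = (4) * (3) * (1) = 12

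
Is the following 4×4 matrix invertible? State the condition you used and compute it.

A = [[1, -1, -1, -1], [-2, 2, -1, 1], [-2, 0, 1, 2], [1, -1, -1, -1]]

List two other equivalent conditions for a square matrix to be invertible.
No, not invertible; det(A) = 0 (two rows are equal, so the rows are linearly dependent). Equivalent conditions (failing for this A): rank(A) < 4; Ax = 0 has non-trivial solutions; 0 is an eigenvalue; the columns are linearly dependent.

To check invertibility, compute det(A).
In this matrix, row 0 and the last row are identical, so one row is a scalar multiple of another and the rows are linearly dependent.
A matrix with linearly dependent rows has det = 0 and is not invertible.
Equivalent failed conditions:
- rank(A) < 4.
- Ax = 0 has non-trivial solutions.
- 0 is an eigenvalue.
- The columns are linearly dependent.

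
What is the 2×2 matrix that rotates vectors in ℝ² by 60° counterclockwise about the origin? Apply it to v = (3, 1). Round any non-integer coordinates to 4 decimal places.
R = [[1/2, -√3/2], [√3/2, 1/2]]; R·v = (0.6340, 3.0981)

A counterclockwise rotation by angle θ in ℝ² has matrix R(θ) = [[cos θ, -sin θ], [sin θ, cos θ]].
For θ = 60°: cos θ = 1/2, sin θ = √3/2.
R(60°) = [[1/2, -√3/2], [√3/2, 1/2]].
R·v = [1/2·3 + (-√3/2)·1, √3/2·3 + 1/2·1] = (0.6340, 3.0981).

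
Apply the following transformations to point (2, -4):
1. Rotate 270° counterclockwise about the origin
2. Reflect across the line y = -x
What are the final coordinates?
(2, 4)

Step 1: Rotate 270° → (-4, -2)
Step 2: Reflect across the line y = -x → (2, 4)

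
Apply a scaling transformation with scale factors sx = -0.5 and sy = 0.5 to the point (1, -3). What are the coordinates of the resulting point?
(-0.5, -1.5)

Scaling matrix:
[[-0.50, 0], [0, 0.50]]
Result: (1 × -0.5, -3 × 0.5) = (-0.5, -1.5)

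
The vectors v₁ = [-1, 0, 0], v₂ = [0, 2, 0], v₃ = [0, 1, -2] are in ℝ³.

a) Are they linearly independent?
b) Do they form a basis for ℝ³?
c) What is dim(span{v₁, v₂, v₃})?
Yes independent, yes basis, dim = 3

Stack v₁, v₂, v₃ as rows of a 3×3 matrix.
[[-1, 0, 0]; [0, 2, 0]; [0, 1, -2]] is already lower triangular with nonzero diagonal entries (-1, 2, -2), so its determinant is the product of the diagonal entries, det = (-1)·(2)·(-2) = 4 ≠ 0, and the rows are linearly independent.
Three linearly independent vectors in ℝ³ form a basis for ℝ³, so dim(span{v₁,v₂,v₃}) = 3.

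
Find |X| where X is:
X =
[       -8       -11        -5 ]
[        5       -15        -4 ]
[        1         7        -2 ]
det(X) = -780

Expand along row 0 (cofactor expansion): det(X) = a*(e*i - f*h) - b*(d*i - f*g) + c*(d*h - e*g), where the 3×3 is [[a, b, c], [d, e, f], [g, h, i]].
Minor M_00 = (-15)*(-2) - (-4)*(7) = 30 + 28 = 58.
Minor M_01 = (5)*(-2) - (-4)*(1) = -10 + 4 = -6.
Minor M_02 = (5)*(7) - (-15)*(1) = 35 + 15 = 50.
det(X) = (-8)*(58) - (-11)*(-6) + (-5)*(50) = -464 - 66 - 250 = -780.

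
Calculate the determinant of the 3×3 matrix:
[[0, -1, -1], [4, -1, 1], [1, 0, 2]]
6

Expansion along first row:
det = 0·det([[-1,1],[0,2]]) - -1·det([[4,1],[1,2]]) + -1·det([[4,-1],[1,0]])
    = 0·(-1·2 - 1·0) - -1·(4·2 - 1·1) + -1·(4·0 - -1·1)
    = 0·-2 - -1·7 + -1·1
    = 0 + 7 + -1 = 6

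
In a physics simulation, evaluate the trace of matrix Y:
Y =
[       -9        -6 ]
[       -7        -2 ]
tr(Y) = -9 - 2 = -11

The trace of a square matrix is the sum of its diagonal entries.
Diagonal entries of Y: Y[0][0] = -9, Y[1][1] = -2.
tr(Y) = -9 - 2 = -11.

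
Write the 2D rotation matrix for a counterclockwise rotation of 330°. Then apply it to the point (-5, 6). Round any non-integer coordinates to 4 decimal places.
R = [[√3/2, 1/2], [-1/2, √3/2]]; R·(-5, 6) = (-1.3301, 7.6962)

Rotation matrix formula: R(θ) = [[cos θ, -sin θ], [sin θ, cos θ]]
For θ = 330°:
cos(330°) = √3/2
sin(330°) = -1/2
R = [[√3/2, 1/2], [-1/2, √3/2]]
Apply to (-5, 6): [√3/2·-5 + (1/2)·6, -1/2·-5 + √3/2·6] = (-1.3301, 7.6962)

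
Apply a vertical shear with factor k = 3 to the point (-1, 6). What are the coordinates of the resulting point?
(-1, 3)

Shear matrix for vertical shear with factor k = 3:
[[1, 0], [3, 1]]
Result: (-1, 6) → (-1, 3)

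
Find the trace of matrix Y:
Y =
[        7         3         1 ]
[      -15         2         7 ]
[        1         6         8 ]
tr(Y) = 7 + 2 + 8 = 17

The trace of a square matrix is the sum of its diagonal entries.
Diagonal entries of Y: Y[0][0] = 7, Y[1][1] = 2, Y[2][2] = 8.
tr(Y) = 7 + 2 + 8 = 17.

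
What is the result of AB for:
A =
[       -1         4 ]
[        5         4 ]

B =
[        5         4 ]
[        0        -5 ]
AB =
[       -5       -24 ]
[       25         0 ]

Matrix multiplication: (AB)[i][j] = sum over k of A[i][k] * B[k][j].
  (AB)[0][0] = (-1)*(5) + (4)*(0) = -5
  (AB)[0][1] = (-1)*(4) + (4)*(-5) = -24
  (AB)[1][0] = (5)*(5) + (4)*(0) = 25
  (AB)[1][1] = (5)*(4) + (4)*(-5) = 0
AB =
[       -5       -24 ]
[       25         0 ]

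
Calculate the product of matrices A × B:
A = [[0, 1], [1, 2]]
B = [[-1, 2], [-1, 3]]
[[-1, 3], [-3, 8]]

Matrix multiplication:
C[0][0] = 0×-1 + 1×-1 = -1
C[0][1] = 0×2 + 1×3 = 3
C[1][0] = 1×-1 + 2×-1 = -3
C[1][1] = 1×2 + 2×3 = 8
Result: [[-1, 3], [-3, 8]]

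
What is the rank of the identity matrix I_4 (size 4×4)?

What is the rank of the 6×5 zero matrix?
rank(I_4) = 4, rank(0) = 0

The identity I_4 has 4 columns that are the standard basis vectors e_1, …, e_4. These are linearly independent, so all 4 columns are pivots and rank(I_4) = 4.
The 6×5 zero matrix has every entry zero, so every row is the zero row and there are no pivots; rank(0) = 0.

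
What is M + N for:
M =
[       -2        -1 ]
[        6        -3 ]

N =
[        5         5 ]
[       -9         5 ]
M + N =
[        3         4 ]
[       -3         2 ]

Matrix addition is elementwise: (M+N)[i][j] = M[i][j] + N[i][j].
  (M+N)[0][0] = (-2) + (5) = 3
  (M+N)[0][1] = (-1) + (5) = 4
  (M+N)[1][0] = (6) + (-9) = -3
  (M+N)[1][1] = (-3) + (5) = 2
M + N =
[        3         4 ]
[       -3         2 ]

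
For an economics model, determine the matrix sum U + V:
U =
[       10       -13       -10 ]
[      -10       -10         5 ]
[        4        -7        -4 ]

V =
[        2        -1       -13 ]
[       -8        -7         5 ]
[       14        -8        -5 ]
U + V =
[       12       -14       -23 ]
[      -18       -17        10 ]
[       18       -15        -9 ]

Matrix addition is elementwise: (U+V)[i][j] = U[i][j] + V[i][j].
  (U+V)[0][0] = (10) + (2) = 12
  (U+V)[0][1] = (-13) + (-1) = -14
  (U+V)[0][2] = (-10) + (-13) = -23
  (U+V)[1][0] = (-10) + (-8) = -18
  (U+V)[1][1] = (-10) + (-7) = -17
  (U+V)[1][2] = (5) + (5) = 10
  (U+V)[2][0] = (4) + (14) = 18
  (U+V)[2][1] = (-7) + (-8) = -15
  (U+V)[2][2] = (-4) + (-5) = -9
U + V =
[       12       -14       -23 ]
[      -18       -17        10 ]
[       18       -15        -9 ]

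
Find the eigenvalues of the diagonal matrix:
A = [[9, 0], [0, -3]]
λ₁ = 9, λ₂ = -3

The characteristic polynomial of A is det(A - λI) = (9 - λ)(-3 - λ) = 0.
The roots are λ = 9 and λ = -3, so the eigenvalues are the diagonal entries.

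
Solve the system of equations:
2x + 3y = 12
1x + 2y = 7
x = 3, y = 2

Use elimination (row reduction):
Equation 1: 2x + 3y = 12.
Equation 2: 1x + 2y = 7.
Multiply Eq1 by 1 and Eq2 by 2: 2x + 3y = 12;  2x + 4y = 14.
Subtract: (1)y = 2, so y = 2.
Back-substitute into Eq1: 2x + 3*(2) = 12, so x = 3.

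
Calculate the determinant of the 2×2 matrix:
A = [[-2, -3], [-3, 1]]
-11

For A = [[a, b], [c, d]], det(A) = a*d - b*c.
det(A) = (-2)*(1) - (-3)*(-3) = -2 - 9 = -11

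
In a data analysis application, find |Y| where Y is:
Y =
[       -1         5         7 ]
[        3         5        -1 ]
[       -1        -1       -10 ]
det(Y) = 220

Expand along row 0 (cofactor expansion): det(Y) = a*(e*i - f*h) - b*(d*i - f*g) + c*(d*h - e*g), where the 3×3 is [[a, b, c], [d, e, f], [g, h, i]].
Minor M_00 = (5)*(-10) - (-1)*(-1) = -50 - 1 = -51.
Minor M_01 = (3)*(-10) - (-1)*(-1) = -30 - 1 = -31.
Minor M_02 = (3)*(-1) - (5)*(-1) = -3 + 5 = 2.
det(Y) = (-1)*(-51) - (5)*(-31) + (7)*(2) = 51 + 155 + 14 = 220.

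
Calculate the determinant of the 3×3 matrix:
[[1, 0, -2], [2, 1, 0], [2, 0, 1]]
5

Expansion along first row:
det = 1·det([[1,0],[0,1]]) - 0·det([[2,0],[2,1]]) + -2·det([[2,1],[2,0]])
    = 1·(1·1 - 0·0) - 0·(2·1 - 0·2) + -2·(2·0 - 1·2)
    = 1·1 - 0·2 + -2·-2
    = 1 + 0 + 4 = 5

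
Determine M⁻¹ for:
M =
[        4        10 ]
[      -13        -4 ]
det(M) = 114
M⁻¹ =
[    -2/57     -5/57 ]
[   13/114      2/57 ]

For a 2×2 matrix M = [[a, b], [c, d]] with det(M) ≠ 0, M⁻¹ = (1/det(M)) * [[d, -b], [-c, a]].
det(M) = (4)*(-4) - (10)*(-13) = -16 + 130 = 114.
M⁻¹ = (1/114) * [[-4, -10], [13, 4]].
Dividing each entry by 114 and reducing:
M⁻¹ =
[    -2/57     -5/57 ]
[   13/114      2/57 ]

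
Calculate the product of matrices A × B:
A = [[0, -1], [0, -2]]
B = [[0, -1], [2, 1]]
[[-2, -1], [-4, -2]]

Matrix multiplication:
C[0][0] = 0×0 + -1×2 = -2
C[0][1] = 0×-1 + -1×1 = -1
C[1][0] = 0×0 + -2×2 = -4
C[1][1] = 0×-1 + -2×1 = -2
Result: [[-2, -1], [-4, -2]]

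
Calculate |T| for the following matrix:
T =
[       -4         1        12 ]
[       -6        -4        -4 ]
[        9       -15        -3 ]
det(T) = 1650

Expand along row 0 (cofactor expansion): det(T) = a*(e*i - f*h) - b*(d*i - f*g) + c*(d*h - e*g), where the 3×3 is [[a, b, c], [d, e, f], [g, h, i]].
Minor M_00 = (-4)*(-3) - (-4)*(-15) = 12 - 60 = -48.
Minor M_01 = (-6)*(-3) - (-4)*(9) = 18 + 36 = 54.
Minor M_02 = (-6)*(-15) - (-4)*(9) = 90 + 36 = 126.
det(T) = (-4)*(-48) - (1)*(54) + (12)*(126) = 192 - 54 + 1512 = 1650.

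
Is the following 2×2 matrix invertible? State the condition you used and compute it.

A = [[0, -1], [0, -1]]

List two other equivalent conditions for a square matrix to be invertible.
No, not invertible; det(A) = 0 (two rows are equal, so the rows are linearly dependent). Equivalent conditions (failing for this A): rank(A) < 2; Ax = 0 has non-trivial solutions; 0 is an eigenvalue; the columns are linearly dependent.

To check invertibility, compute det(A).
In this matrix, row 0 and the last row are identical, so one row is a scalar multiple of another and the rows are linearly dependent.
A matrix with linearly dependent rows has det = 0 and is not invertible.
Equivalent failed conditions:
- rank(A) < 2.
- Ax = 0 has non-trivial solutions.
- 0 is an eigenvalue.
- The columns are linearly dependent.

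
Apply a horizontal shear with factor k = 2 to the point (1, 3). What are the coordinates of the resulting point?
(7, 3)

Shear matrix for horizontal shear with factor k = 2:
[[1, 2], [0, 1]]
Result: (1, 3) → (7, 3)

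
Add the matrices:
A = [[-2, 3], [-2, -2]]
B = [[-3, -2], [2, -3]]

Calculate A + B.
[[-5, 1], [0, -5]]

Add corresponding elements:
(-2)+(-3)=-5
(3)+(-2)=1
(-2)+(2)=0
(-2)+(-3)=-5
A + B = [[-5, 1], [0, -5]]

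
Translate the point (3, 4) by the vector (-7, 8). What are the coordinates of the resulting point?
(-4, 12)

Translation by (-7, 8):
x' = 3 + -7 = -4
y' = 4 + 8 = 12
Homogeneous matrix: [[1, 0, -7], [0, 1, 8], [0, 0, 1]]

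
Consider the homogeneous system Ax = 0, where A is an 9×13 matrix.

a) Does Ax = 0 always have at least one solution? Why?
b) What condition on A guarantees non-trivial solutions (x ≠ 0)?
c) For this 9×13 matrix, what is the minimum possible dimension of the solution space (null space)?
a) Yes, x = 0 is always a solution. b) When A has linearly dependent columns (rank < n). c) Minimum nullity = 4.

a) x = 0 satisfies A·0 = 0, so the zero vector is always a solution.
b) Non-trivial solutions exist iff the columns of A are linearly dependent, equivalently rank(A) < n (the number of columns).
c) By rank-nullity, rank(A) + nullity(A) = n = 13. Since A has only 9 rows, rank(A) ≤ 9, so nullity(A) ≥ 13 - 9 = 4.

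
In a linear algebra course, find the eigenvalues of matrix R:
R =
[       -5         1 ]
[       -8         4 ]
λ = -4, 3

Solve det(R - λI) = 0. For a 2×2 matrix the characteristic equation is λ² - (trace)λ + det = 0.
trace(R) = a + d = -5 + 4 = -1.
det(R) = a*d - b*c = (-5)*(4) - (1)*(-8) = -20 + 8 = -12.
Characteristic equation: λ² - (-1)λ + (-12) = 0.
Discriminant = (-1)² - 4*(-12) = 1 + 48 = 49.
λ = (-1 ± √49) / 2 = (-1 ± 7) / 2 = -4, 3.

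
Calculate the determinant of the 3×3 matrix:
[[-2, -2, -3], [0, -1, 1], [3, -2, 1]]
-17

Expansion along first row:
det = -2·det([[-1,1],[-2,1]]) - -2·det([[0,1],[3,1]]) + -3·det([[0,-1],[3,-2]])
    = -2·(-1·1 - 1·-2) - -2·(0·1 - 1·3) + -3·(0·-2 - -1·3)
    = -2·1 - -2·-3 + -3·3
    = -2 + -6 + -9 = -17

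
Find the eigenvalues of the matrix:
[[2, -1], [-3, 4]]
λ = 1 and λ = 5

Characteristic equation: det(A - λI) = 0
λ² - (trace)λ + (det) = 0
λ² - (6)λ + (5) = 0
λ² - 6λ + 5 = 0
Solving: λ = 1, 5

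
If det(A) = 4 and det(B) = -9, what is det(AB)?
-36

Use the multiplicative property of determinants: det(AB) = det(A)*det(B).
det(AB) = (4)*(-9) = -36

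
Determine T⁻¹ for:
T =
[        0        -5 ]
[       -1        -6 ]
det(T) = -5
T⁻¹ =
[      6/5        -1 ]
[     -1/5         0 ]

For a 2×2 matrix T = [[a, b], [c, d]] with det(T) ≠ 0, T⁻¹ = (1/det(T)) * [[d, -b], [-c, a]].
det(T) = (0)*(-6) - (-5)*(-1) = 0 - 5 = -5.
T⁻¹ = (1/-5) * [[-6, 5], [1, 0]].
Dividing each entry by -5 and reducing:
T⁻¹ =
[      6/5        -1 ]
[     -1/5         0 ]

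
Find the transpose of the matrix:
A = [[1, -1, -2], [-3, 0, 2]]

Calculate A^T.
[[1, -3], [-1, 0], [-2, 2]]

The transpose sends entry (i,j) to (j,i); rows become columns.
Row 0 of A: [1, -1, -2] -> column 0 of A^T.
Row 1 of A: [-3, 0, 2] -> column 1 of A^T.
A^T = [[1, -3], [-1, 0], [-2, 2]]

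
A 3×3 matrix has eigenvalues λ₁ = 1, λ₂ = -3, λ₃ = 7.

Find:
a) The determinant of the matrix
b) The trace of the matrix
det = -21, trace = 5

Two standard eigenvalue identities:
- det(A) equals the product of the eigenvalues (counted with multiplicity).
- trace(A) equals the sum of the eigenvalues.
det(A) = (1)*(-3)*(7) = -21.
trace(A) = 1 - 3 + 7 = 5.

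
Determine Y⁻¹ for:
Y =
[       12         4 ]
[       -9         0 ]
det(Y) = 36
Y⁻¹ =
[        0      -1/9 ]
[      1/4       1/3 ]

For a 2×2 matrix Y = [[a, b], [c, d]] with det(Y) ≠ 0, Y⁻¹ = (1/det(Y)) * [[d, -b], [-c, a]].
det(Y) = (12)*(0) - (4)*(-9) = 0 + 36 = 36.
Y⁻¹ = (1/36) * [[0, -4], [9, 12]].
Dividing each entry by 36 and reducing:
Y⁻¹ =
[        0      -1/9 ]
[      1/4       1/3 ]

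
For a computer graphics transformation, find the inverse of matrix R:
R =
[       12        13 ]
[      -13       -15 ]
det(R) = -11
R⁻¹ =
[    15/11     13/11 ]
[   -13/11    -12/11 ]

For a 2×2 matrix R = [[a, b], [c, d]] with det(R) ≠ 0, R⁻¹ = (1/det(R)) * [[d, -b], [-c, a]].
det(R) = (12)*(-15) - (13)*(-13) = -180 + 169 = -11.
R⁻¹ = (1/-11) * [[-15, -13], [13, 12]].
Dividing each entry by -11 and reducing:
R⁻¹ =
[    15/11     13/11 ]
[   -13/11    -12/11 ]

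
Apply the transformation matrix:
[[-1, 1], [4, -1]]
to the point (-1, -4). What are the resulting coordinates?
(-3, 0)

Matrix multiplication:
[[-1, 1], [4, -1]] × [-1, -4]ᵀ
= [-1×-1 + 1×-4, 4×-1 + -1×-4]ᵀ
= [-3.0000, 0.0000]ᵀ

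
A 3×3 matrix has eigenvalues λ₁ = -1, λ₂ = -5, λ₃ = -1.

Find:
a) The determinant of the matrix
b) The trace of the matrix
det = -5, trace = -7

Two standard eigenvalue identities:
- det(A) equals the product of the eigenvalues (counted with multiplicity).
- trace(A) equals the sum of the eigenvalues.
det(A) = (-1)*(-5)*(-1) = -5.
trace(A) = -1 - 5 - 1 = -7.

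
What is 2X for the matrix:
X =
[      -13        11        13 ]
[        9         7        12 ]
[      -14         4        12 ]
2X =
[      -26        22        26 ]
[       18        14        24 ]
[      -28         8        24 ]

Scalar multiplication is elementwise: (2X)[i][j] = 2 * X[i][j].
  (2X)[0][0] = 2 * (-13) = -26
  (2X)[0][1] = 2 * (11) = 22
  (2X)[0][2] = 2 * (13) = 26
  (2X)[1][0] = 2 * (9) = 18
  (2X)[1][1] = 2 * (7) = 14
  (2X)[1][2] = 2 * (12) = 24
  (2X)[2][0] = 2 * (-14) = -28
  (2X)[2][1] = 2 * (4) = 8
  (2X)[2][2] = 2 * (12) = 24
2X =
[      -26        22        26 ]
[       18        14        24 ]
[      -28         8        24 ]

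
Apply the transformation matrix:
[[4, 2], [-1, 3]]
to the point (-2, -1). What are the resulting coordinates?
(-10, -1)

Matrix multiplication:
[[4, 2], [-1, 3]] × [-2, -1]ᵀ
= [4×-2 + 2×-1, -1×-2 + 3×-1]ᵀ
= [-10.0000, -1.0000]ᵀ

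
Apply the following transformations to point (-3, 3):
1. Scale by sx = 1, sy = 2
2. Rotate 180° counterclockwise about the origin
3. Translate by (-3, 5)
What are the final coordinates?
(0, -1)

Step 1: Scale → (-3, 6)
Step 2: Rotate 180° → (3, -6)
Step 3: Translate → (0, -1)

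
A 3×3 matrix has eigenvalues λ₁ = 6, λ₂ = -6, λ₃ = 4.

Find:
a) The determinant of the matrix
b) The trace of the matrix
det = -144, trace = 4

Two standard eigenvalue identities:
- det(A) equals the product of the eigenvalues (counted with multiplicity).
- trace(A) equals the sum of the eigenvalues.
det(A) = (6)*(-6)*(4) = -144.
trace(A) = 6 - 6 + 4 = 4.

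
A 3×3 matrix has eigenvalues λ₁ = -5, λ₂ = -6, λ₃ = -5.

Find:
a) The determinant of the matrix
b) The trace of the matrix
det = -150, trace = -16

Two standard eigenvalue identities:
- det(A) equals the product of the eigenvalues (counted with multiplicity).
- trace(A) equals the sum of the eigenvalues.
det(A) = (-5)*(-6)*(-5) = -150.
trace(A) = -5 - 6 - 5 = -16.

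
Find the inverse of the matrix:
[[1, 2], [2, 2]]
[[-1, 1], [1, -1/2]]

For [[a,b],[c,d]], inverse = (1/det)·[[d,-b],[-c,a]]
det = 1·2 - 2·2 = -2
Inverse = (1/-2)·[[2, -2], [-2, 1]]
        = [[-1, 1], [1, -1/2]]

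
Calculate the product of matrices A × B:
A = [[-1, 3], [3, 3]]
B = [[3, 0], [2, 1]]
[[3, 3], [15, 3]]

Matrix multiplication:
C[0][0] = -1×3 + 3×2 = 3
C[0][1] = -1×0 + 3×1 = 3
C[1][0] = 3×3 + 3×2 = 15
C[1][1] = 3×0 + 3×1 = 3
Result: [[3, 3], [15, 3]]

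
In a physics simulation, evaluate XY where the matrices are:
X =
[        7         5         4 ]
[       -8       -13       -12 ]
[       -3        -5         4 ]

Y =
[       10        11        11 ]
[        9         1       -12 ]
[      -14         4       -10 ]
XY =
[       59        98       -23 ]
[      -29      -149       188 ]
[     -131       -22       -13 ]

Matrix multiplication: (XY)[i][j] = sum over k of X[i][k] * Y[k][j].
  (XY)[0][0] = (7)*(10) + (5)*(9) + (4)*(-14) = 59
  (XY)[0][1] = (7)*(11) + (5)*(1) + (4)*(4) = 98
  (XY)[0][2] = (7)*(11) + (5)*(-12) + (4)*(-10) = -23
  (XY)[1][0] = (-8)*(10) + (-13)*(9) + (-12)*(-14) = -29
  (XY)[1][1] = (-8)*(11) + (-13)*(1) + (-12)*(4) = -149
  (XY)[1][2] = (-8)*(11) + (-13)*(-12) + (-12)*(-10) = 188
  (XY)[2][0] = (-3)*(10) + (-5)*(9) + (4)*(-14) = -131
  (XY)[2][1] = (-3)*(11) + (-5)*(1) + (4)*(4) = -22
  (XY)[2][2] = (-3)*(11) + (-5)*(-12) + (4)*(-10) = -13
XY =
[       59        98       -23 ]
[      -29      -149       188 ]
[     -131       -22       -13 ]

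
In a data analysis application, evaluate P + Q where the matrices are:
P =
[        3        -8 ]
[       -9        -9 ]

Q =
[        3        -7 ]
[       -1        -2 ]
P + Q =
[        6       -15 ]
[      -10       -11 ]

Matrix addition is elementwise: (P+Q)[i][j] = P[i][j] + Q[i][j].
  (P+Q)[0][0] = (3) + (3) = 6
  (P+Q)[0][1] = (-8) + (-7) = -15
  (P+Q)[1][0] = (-9) + (-1) = -10
  (P+Q)[1][1] = (-9) + (-2) = -11
P + Q =
[        6       -15 ]
[      -10       -11 ]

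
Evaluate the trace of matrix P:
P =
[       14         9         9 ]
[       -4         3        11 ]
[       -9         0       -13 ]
tr(P) = 14 + 3 - 13 = 4

The trace of a square matrix is the sum of its diagonal entries.
Diagonal entries of P: P[0][0] = 14, P[1][1] = 3, P[2][2] = -13.
tr(P) = 14 + 3 - 13 = 4.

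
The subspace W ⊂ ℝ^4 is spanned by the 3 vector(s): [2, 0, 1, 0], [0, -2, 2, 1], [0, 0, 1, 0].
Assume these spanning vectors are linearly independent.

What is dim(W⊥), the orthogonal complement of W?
dim(W⊥) = 1

For any subspace W of ℝ^n, dim(W) + dim(W⊥) = n (the whole-space dimension).
Here the given 3 vectors are linearly independent, so dim(W) = 3.
Thus dim(W⊥) = n - dim(W) = 4 - 3 = 1.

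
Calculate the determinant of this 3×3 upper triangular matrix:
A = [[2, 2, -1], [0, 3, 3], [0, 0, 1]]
6

The determinant of a triangular matrix is the product of its diagonal entries (the off-diagonal entries above the diagonal do not affect it).
det(A) = (2) * (3) * (1) = 6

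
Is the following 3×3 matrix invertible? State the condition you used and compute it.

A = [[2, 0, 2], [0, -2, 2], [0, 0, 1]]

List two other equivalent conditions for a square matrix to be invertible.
Yes, invertible; det(A) = -4 ≠ 0. Equivalent conditions: rank(A) = 3; Ax = 0 has only the trivial solution; 0 is not an eigenvalue; the columns of A are linearly independent.

To check invertibility, compute det(A).
The given matrix is triangular, so det(A) equals the product of its diagonal entries = -4 ≠ 0.
Since det(A) ≠ 0, A is invertible.
Equivalent conditions for a square matrix A to be invertible:
- rank(A) = 3 (full rank).
- The homogeneous system Ax = 0 has only the trivial solution x = 0.
- 0 is not an eigenvalue of A.
- The columns (equivalently rows) of A are linearly independent.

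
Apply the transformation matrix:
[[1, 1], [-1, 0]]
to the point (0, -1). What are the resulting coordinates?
(-1, 0)

Matrix multiplication:
[[1, 1], [-1, 0]] × [0, -1]ᵀ
= [1×0 + 1×-1, -1×0 + 0×-1]ᵀ
= [-1.0000, 0.0000]ᵀ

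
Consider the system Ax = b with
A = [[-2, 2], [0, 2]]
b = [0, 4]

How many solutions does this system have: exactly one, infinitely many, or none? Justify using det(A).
Exactly one solution

Compute det(A) = (-2)*(2) - (2)*(0) = -4.
Because det(A) ≠ 0, A is invertible and Ax = b has a unique solution for every b (here x = A⁻¹ b).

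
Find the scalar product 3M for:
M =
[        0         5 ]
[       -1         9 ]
3M =
[        0        15 ]
[       -3        27 ]

Scalar multiplication is elementwise: (3M)[i][j] = 3 * M[i][j].
  (3M)[0][0] = 3 * (0) = 0
  (3M)[0][1] = 3 * (5) = 15
  (3M)[1][0] = 3 * (-1) = -3
  (3M)[1][1] = 3 * (9) = 27
3M =
[        0        15 ]
[       -3        27 ]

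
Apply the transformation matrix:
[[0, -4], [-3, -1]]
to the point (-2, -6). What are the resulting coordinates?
(24, 12)

Matrix multiplication:
[[0, -4], [-3, -1]] × [-2, -6]ᵀ
= [0×-2 + -4×-6, -3×-2 + -1×-6]ᵀ
= [24.0000, 12.0000]ᵀ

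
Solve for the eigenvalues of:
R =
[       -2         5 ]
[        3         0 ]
λ = -5, 3

Solve det(R - λI) = 0. For a 2×2 matrix the characteristic equation is λ² - (trace)λ + det = 0.
trace(R) = a + d = -2 + 0 = -2.
det(R) = a*d - b*c = (-2)*(0) - (5)*(3) = 0 - 15 = -15.
Characteristic equation: λ² - (-2)λ + (-15) = 0.
Discriminant = (-2)² - 4*(-15) = 4 + 60 = 64.
λ = (-2 ± √64) / 2 = (-2 ± 8) / 2 = -5, 3.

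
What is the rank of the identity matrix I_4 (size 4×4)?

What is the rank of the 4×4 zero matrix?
rank(I_4) = 4, rank(0) = 0

The identity I_4 has 4 columns that are the standard basis vectors e_1, …, e_4. These are linearly independent, so all 4 columns are pivots and rank(I_4) = 4.
The 4×4 zero matrix has every entry zero, so every row is the zero row and there are no pivots; rank(0) = 0.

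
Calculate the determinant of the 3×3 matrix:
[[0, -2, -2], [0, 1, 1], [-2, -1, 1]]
0

Expansion along first row:
det = 0·det([[1,1],[-1,1]]) - -2·det([[0,1],[-2,1]]) + -2·det([[0,1],[-2,-1]])
    = 0·(1·1 - 1·-1) - -2·(0·1 - 1·-2) + -2·(0·-1 - 1·-2)
    = 0·2 - -2·2 + -2·2
    = 0 + 4 + -4 = 0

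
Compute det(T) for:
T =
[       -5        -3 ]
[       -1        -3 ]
det(T) = 12

For a 2×2 matrix [[a, b], [c, d]], det = a*d - b*c.
det(T) = (-5)*(-3) - (-3)*(-1) = 15 - 3 = 12.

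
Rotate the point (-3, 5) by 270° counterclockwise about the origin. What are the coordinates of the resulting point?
(5, 3)

Rotation matrix R(θ) = [[cos θ, -sin θ], [sin θ, cos θ]]; for θ = 270°:
R = [[0, 1], [-1, 0]]
Result: R × [-3, 5]ᵀ = [0·-3 + (1)·5, -1·-3 + (0)·5]ᵀ = (5, 3)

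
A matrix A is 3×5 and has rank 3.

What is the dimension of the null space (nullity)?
2

The rank-nullity theorem for an m×n matrix states:
rank(A) + nullity(A) = n (the number of columns).
Here n = 5 and rank(A) = 3, so nullity(A) = 5 - 3 = 2.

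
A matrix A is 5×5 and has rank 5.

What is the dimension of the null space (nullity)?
0

The rank-nullity theorem for an m×n matrix states:
rank(A) + nullity(A) = n (the number of columns).
Here n = 5 and rank(A) = 5, so nullity(A) = 5 - 5 = 0.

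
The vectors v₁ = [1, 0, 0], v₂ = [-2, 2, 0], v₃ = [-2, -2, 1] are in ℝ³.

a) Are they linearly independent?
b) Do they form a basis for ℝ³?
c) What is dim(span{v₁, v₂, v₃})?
Yes independent, yes basis, dim = 3

Stack v₁, v₂, v₃ as rows of a 3×3 matrix.
[[1, 0, 0]; [-2, 2, 0]; [-2, -2, 1]] is already lower triangular with nonzero diagonal entries (1, 2, 1), so its determinant is the product of the diagonal entries, det = (1)·(2)·(1) = 2 ≠ 0, and the rows are linearly independent.
Three linearly independent vectors in ℝ³ form a basis for ℝ³, so dim(span{v₁,v₂,v₃}) = 3.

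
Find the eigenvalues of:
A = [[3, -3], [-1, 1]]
λ = 0, 4

Solve det(A - λI) = 0. For a 2×2 matrix this is λ² - (trace)λ + det = 0.
trace(A) = 3 + 1 = 4.
det(A) = (3)*(1) - (-3)*(-1) = 3 - 3 = 0.
Characteristic equation: λ² - (4)λ + (0) = 0.
Discriminant: (4)² - 4*(0) = 16 - 0 = 16.
Roots: λ = (4 ± √16) / 2 = 0, 4.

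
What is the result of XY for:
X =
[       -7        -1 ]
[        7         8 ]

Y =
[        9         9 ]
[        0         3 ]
XY =
[      -63       -66 ]
[       63        87 ]

Matrix multiplication: (XY)[i][j] = sum over k of X[i][k] * Y[k][j].
  (XY)[0][0] = (-7)*(9) + (-1)*(0) = -63
  (XY)[0][1] = (-7)*(9) + (-1)*(3) = -66
  (XY)[1][0] = (7)*(9) + (8)*(0) = 63
  (XY)[1][1] = (7)*(9) + (8)*(3) = 87
XY =
[      -63       -66 ]
[       63        87 ]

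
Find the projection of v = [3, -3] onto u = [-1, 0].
[3, 0]

The projection of v onto u is proj_u(v) = ((v·u) / (u·u)) · u.
v·u = (3)*(-1) + (-3)*(0) = -3.
u·u = (-1)*(-1) + (0)*(0) = 1.
coefficient = -3 / 1 = -3.
proj_u(v) = -3 · [-1, 0] = [3, 0].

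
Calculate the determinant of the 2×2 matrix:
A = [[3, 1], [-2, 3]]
11

For A = [[a, b], [c, d]], det(A) = a*d - b*c.
det(A) = (3)*(3) - (1)*(-2) = 9 - -2 = 11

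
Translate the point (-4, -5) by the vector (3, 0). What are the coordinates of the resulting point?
(-1, -5)

Translation by (3, 0):
x' = -4 + 3 = -1
y' = -5 + 0 = -5
Homogeneous matrix: [[1, 0, 3], [0, 1, 0], [0, 0, 1]]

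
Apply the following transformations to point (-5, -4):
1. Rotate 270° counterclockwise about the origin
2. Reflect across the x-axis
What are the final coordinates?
(-4, -5)

Step 1: Rotate 270° → (-4, 5)
Step 2: Reflect across the x-axis → (-4, -5)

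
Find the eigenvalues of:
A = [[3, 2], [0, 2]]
λ = 2, 3

Solve det(A - λI) = 0. For a 2×2 matrix this is λ² - (trace)λ + det = 0.
trace(A) = 3 + 2 = 5.
det(A) = (3)*(2) - (2)*(0) = 6 - 0 = 6.
Characteristic equation: λ² - (5)λ + (6) = 0.
Discriminant: (5)² - 4*(6) = 25 - 24 = 1.
Roots: λ = (5 ± √1) / 2 = 2, 3.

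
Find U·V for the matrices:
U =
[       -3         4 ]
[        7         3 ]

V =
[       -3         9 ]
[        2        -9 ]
UV =
[       17       -63 ]
[      -15        36 ]

Matrix multiplication: (UV)[i][j] = sum over k of U[i][k] * V[k][j].
  (UV)[0][0] = (-3)*(-3) + (4)*(2) = 17
  (UV)[0][1] = (-3)*(9) + (4)*(-9) = -63
  (UV)[1][0] = (7)*(-3) + (3)*(2) = -15
  (UV)[1][1] = (7)*(9) + (3)*(-9) = 36
UV =
[       17       -63 ]
[      -15        36 ]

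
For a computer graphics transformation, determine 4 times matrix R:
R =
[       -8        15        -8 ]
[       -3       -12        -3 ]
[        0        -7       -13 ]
4R =
[      -32        60       -32 ]
[      -12       -48       -12 ]
[        0       -28       -52 ]

Scalar multiplication is elementwise: (4R)[i][j] = 4 * R[i][j].
  (4R)[0][0] = 4 * (-8) = -32
  (4R)[0][1] = 4 * (15) = 60
  (4R)[0][2] = 4 * (-8) = -32
  (4R)[1][0] = 4 * (-3) = -12
  (4R)[1][1] = 4 * (-12) = -48
  (4R)[1][2] = 4 * (-3) = -12
  (4R)[2][0] = 4 * (0) = 0
  (4R)[2][1] = 4 * (-7) = -28
  (4R)[2][2] = 4 * (-13) = -52
4R =
[      -32        60       -32 ]
[      -12       -48       -12 ]
[        0       -28       -52 ]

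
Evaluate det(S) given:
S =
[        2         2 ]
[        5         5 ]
det(S) = 0

For a 2×2 matrix [[a, b], [c, d]], det = a*d - b*c.
det(S) = (2)*(5) - (2)*(5) = 10 - 10 = 0.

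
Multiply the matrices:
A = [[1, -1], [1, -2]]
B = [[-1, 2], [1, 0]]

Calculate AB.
[[-2, 2], [-3, 2]]

Each entry (i,j) of AB = sum over k of A[i][k]*B[k][j].
(AB)[0][0] = (1)*(-1) + (-1)*(1) = -2
(AB)[0][1] = (1)*(2) + (-1)*(0) = 2
(AB)[1][0] = (1)*(-1) + (-2)*(1) = -3
(AB)[1][1] = (1)*(2) + (-2)*(0) = 2
AB = [[-2, 2], [-3, 2]]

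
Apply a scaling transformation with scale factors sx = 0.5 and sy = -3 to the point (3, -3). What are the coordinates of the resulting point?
(1.5, 9)

Scaling matrix:
[[0.50, 0], [0, -3]]
Result: (3 × 0.5, -3 × -3) = (1.5, 9)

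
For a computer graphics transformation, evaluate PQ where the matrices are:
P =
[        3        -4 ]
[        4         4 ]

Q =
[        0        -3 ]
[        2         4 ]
PQ =
[       -8       -25 ]
[        8         4 ]

Matrix multiplication: (PQ)[i][j] = sum over k of P[i][k] * Q[k][j].
  (PQ)[0][0] = (3)*(0) + (-4)*(2) = -8
  (PQ)[0][1] = (3)*(-3) + (-4)*(4) = -25
  (PQ)[1][0] = (4)*(0) + (4)*(2) = 8
  (PQ)[1][1] = (4)*(-3) + (4)*(4) = 4
PQ =
[       -8       -25 ]
[        8         4 ]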